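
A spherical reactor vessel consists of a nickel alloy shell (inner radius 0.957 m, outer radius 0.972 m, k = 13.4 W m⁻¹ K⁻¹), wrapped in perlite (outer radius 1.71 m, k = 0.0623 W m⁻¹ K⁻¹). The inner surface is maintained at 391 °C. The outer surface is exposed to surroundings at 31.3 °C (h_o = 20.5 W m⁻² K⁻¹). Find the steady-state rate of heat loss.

Q = 633 W

Series thermal resistances, inner to outer:
  R_nickel alloy = (1/0.957 − 1/0.972)/(4πk) = 0.01613/(4π·13.4) = 9.576×10^-5 K/W
  R_perlite = (1/0.972 − 1/1.71)/(4πk) = 0.4440/(4π·0.0623) = 0.5671 K/W
  R_conv,out = 1/(4πr²h) = 1/(4π·1.71²·20.5) = 0.001328 K/W
ΣR = 9.576×10^-5 + 0.5671 + 0.001328 = 0.5685 K/W
Q = ΔT/ΣR = (391 °C − 31.3 °C)/0.5685 = 633 W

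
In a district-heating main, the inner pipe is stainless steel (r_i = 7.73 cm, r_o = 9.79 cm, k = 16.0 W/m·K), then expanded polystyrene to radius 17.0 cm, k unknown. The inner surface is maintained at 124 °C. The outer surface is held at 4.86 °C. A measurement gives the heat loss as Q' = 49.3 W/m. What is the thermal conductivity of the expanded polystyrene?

k = 0.0364 W/m·K

ΣR = ΔT/Q' = |124 − 4.86|/49.3 = 2.417 m·K/W
Known resistances:
  R'_stainless steel = ln(0.0979/0.0773)/(2πk) = 0.2363/(2π·16.0) = 0.002350 m·K/W
R_expanded polystyrene = ΣR − ΣR_known = 2.417 − 0.002350 = 2.415 m·K/W
ln(r₂/r₁)/(2πk) = 2.415 ⇒ k = 0.5519/(2π·2.415) = 0.0364 W/m·K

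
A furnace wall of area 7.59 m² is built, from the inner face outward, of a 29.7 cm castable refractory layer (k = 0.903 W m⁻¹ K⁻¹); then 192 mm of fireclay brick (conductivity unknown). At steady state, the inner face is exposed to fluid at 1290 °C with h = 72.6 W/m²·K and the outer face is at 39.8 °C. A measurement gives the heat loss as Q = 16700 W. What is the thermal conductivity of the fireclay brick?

ΣR = ΔT/Q = |1290 − 39.8|/16700 = 0.07486 K/W
Known resistances:
  R_conv,in = 1/(hA) = 1/(72.6·7.59) = 0.001815 K/W
  R_castable refractory = L/(kA) = 0.297/(0.903·7.59) = 0.04333 K/W
R_fireclay brick = ΣR − ΣR_known = 0.07486 − 0.04514 = 0.02972 K/W
L/(kA) = 0.02972 ⇒ k = 0.192/(0.02972·7.59) = 0.851 W/m·K

k = 0.851 W/m·K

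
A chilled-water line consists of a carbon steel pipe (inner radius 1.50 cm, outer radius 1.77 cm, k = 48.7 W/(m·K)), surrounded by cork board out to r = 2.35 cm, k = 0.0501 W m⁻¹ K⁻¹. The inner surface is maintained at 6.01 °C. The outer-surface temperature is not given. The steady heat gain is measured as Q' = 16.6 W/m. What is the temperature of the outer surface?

Sum the resistances:
  R'_carbon steel = ln(0.0177/0.0150)/(2πk) = 0.1655/(2π·48.7) = 5.409×10^-4 m·K/W
  R'_cork board = ln(0.0235/0.0177)/(2πk) = 0.2834/(2π·0.0501) = 0.9004 m·K/W
ΣR = 0.9009 m·K/W
ΔT = Q'·ΣR = 16.6 × 0.9009 = 14.95 K
Heat flows inward, so T_out = T_in + ΔT = 6.01 + 14.95 = 21.0 °C

T_out = 21.0 °C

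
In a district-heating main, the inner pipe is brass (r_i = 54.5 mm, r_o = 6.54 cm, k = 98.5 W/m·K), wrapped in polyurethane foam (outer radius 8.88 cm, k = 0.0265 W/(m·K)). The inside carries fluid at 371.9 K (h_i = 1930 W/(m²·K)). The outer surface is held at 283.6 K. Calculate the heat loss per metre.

Q' = 48.0 W/m

Resistance network (inner→outer):
  R'_conv,in = 1/(2πr h) = 1/(2π·0.0545·1930) = 0.001513 m·K/W
  R'_brass = ln(0.0654/0.0545)/(2πk) = 0.1823/(2π·98.5) = 2.946×10^-4 m·K/W
  R'_polyurethane foam = ln(0.0888/0.0654)/(2πk) = 0.3059/(2π·0.0265) = 1.837 m·K/W
ΣR = 0.001513 + 2.946×10^-4 + 1.837 = 1.839 m·K/W
Q' = ΔT/ΣR = (371.9 K − 283.6 K)/1.839 = 48.0 W/m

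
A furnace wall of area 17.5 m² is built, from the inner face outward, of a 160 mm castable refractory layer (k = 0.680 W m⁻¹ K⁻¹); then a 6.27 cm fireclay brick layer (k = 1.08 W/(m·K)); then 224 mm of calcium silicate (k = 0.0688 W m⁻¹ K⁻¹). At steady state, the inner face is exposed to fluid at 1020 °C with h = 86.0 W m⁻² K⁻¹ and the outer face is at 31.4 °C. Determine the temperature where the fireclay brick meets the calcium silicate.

Treat each layer as a resistance in series:
  R_conv,in = 1/(hA) = 1/(86.0·17.5) = 6.645×10^-4 K/W
  R_castable refractory = L/(kA) = 0.160/(0.680·17.5) = 0.01345 K/W
  R_fireclay brick = L/(kA) = 0.0627/(1.08·17.5) = 0.003317 K/W
  R_calcium silicate = L/(kA) = 0.224/(0.0688·17.5) = 0.1860 K/W
ΣR = 6.645×10^-4 + 0.01345 + 0.003317 + 0.1860 = 0.2034 K/W
Q = ΔT/ΣR = (1020 °C − 31.4 °C)/0.2034 = 4860 W
From the inner boundary to the fireclay brick/calcium silicate interface, ΣR_partial = 0.01743 K/W.
T_interface = T_in − Q·ΣR_partial = 1020 °C − (4860)(0.01743) = 935 °C

T = 935 °C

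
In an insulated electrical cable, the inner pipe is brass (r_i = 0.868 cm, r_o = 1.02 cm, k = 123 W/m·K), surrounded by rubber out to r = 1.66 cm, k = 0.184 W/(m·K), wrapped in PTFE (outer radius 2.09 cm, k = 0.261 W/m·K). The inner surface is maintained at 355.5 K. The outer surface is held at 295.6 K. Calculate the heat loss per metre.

Q' = 107 W/m

Series thermal resistances, inner to outer:
  R'_brass = ln(0.0102/0.00868)/(2πk) = 0.1614/(2π·123) = 2.088×10^-4 m·K/W
  R'_rubber = ln(0.0166/0.0102)/(2πk) = 0.4870/(2π·0.184) = 0.4213 m·K/W
  R'_PTFE = ln(0.0209/0.0166)/(2πk) = 0.2303/(2π·0.261) = 0.1405 m·K/W
ΣR = 2.088×10^-4 + 0.4213 + 0.1405 = 0.5620 m·K/W
Q' = ΔT/ΣR = (355.5 K − 295.6 K)/0.5620 = 107 W/m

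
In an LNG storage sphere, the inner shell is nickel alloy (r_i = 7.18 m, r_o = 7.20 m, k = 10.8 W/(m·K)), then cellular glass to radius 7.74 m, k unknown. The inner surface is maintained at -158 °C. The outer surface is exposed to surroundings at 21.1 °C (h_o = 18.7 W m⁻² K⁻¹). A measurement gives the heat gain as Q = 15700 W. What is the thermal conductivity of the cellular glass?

k = 0.0680 W/m·K

ΣR = ΔT/Q = |-158 − 21.1|/15700 = 0.01141 K/W
Known resistances:
  R_nickel alloy = (1/7.18 − 1/7.20)/(4πk) = 3.869×10^-4/(4π·10.8) = 2.851×10^-6 K/W
  R_conv,out = 1/(4πr²h) = 1/(4π·7.74²·18.7) = 7.103×10^-5 K/W
R_cellular glass = ΣR − ΣR_known = 0.01141 − 7.388×10^-5 = 0.01134 K/W
(1/r₁−1/r₂)/(4πk) = 0.01134 ⇒ k = 0.009690/(4π·0.01134) = 0.0680 W/m·K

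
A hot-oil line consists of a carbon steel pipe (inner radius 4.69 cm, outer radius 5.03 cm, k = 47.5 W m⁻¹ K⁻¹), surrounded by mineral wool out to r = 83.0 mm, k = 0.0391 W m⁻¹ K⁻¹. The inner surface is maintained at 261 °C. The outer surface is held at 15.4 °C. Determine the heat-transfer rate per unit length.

Q' = 120 W/m

Treat each layer as a resistance in series:
  R'_carbon steel = ln(0.0503/0.0469)/(2πk) = 0.06999/(2π·47.5) = 2.345×10^-4 m·K/W
  R'_mineral wool = ln(0.0830/0.0503)/(2πk) = 0.5008/(2π·0.0391) = 2.039 m·K/W
ΣR = 2.345×10^-4 + 2.039 = 2.039 m·K/W
Q' = ΔT/ΣR = (261 °C − 15.4 °C)/2.039 = 120 W/m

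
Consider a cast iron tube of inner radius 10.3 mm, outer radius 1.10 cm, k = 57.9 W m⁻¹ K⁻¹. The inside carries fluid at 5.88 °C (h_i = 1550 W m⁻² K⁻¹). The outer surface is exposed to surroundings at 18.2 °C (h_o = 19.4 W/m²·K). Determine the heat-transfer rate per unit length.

Series thermal resistances, inner to outer:
  R'_conv,in = 1/(2πr h) = 1/(2π·0.0103·1550) = 0.009969 m·K/W
  R'_cast iron = ln(0.0110/0.0103)/(2πk) = 0.06575/(2π·57.9) = 1.807×10^-4 m·K/W
  R'_conv,out = 1/(2πr h) = 1/(2π·0.0110·19.4) = 0.7458 m·K/W
ΣR = 0.009969 + 1.807×10^-4 + 0.7458 = 0.7559 m·K/W
Q' = ΔT/ΣR = (5.88 °C − 18.2 °C)/0.7559 = -16.3 W/m
(Negative Q' ⇒ heat flows inward; heat gain = 16.3 W/m.)

Q' = 16.3 W/m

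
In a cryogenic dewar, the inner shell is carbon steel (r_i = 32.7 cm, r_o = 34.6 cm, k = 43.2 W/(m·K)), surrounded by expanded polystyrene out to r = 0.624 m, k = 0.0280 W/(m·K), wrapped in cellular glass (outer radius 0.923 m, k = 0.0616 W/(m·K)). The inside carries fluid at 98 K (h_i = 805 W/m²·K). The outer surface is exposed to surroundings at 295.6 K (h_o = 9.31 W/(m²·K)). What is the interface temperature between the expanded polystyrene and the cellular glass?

T = 264.6 K

Treat each layer as a resistance in series:
  R_conv,in = 1/(4πr²h) = 1/(4π·0.327²·805) = 9.245×10^-4 K/W
  R_carbon steel = (1/0.327 − 1/0.346)/(4πk) = 0.1679/(4π·43.2) = 3.093×10^-4 K/W
  R_expanded polystyrene = (1/0.346 − 1/0.624)/(4πk) = 1.288/(4π·0.0280) = 3.659 K/W
  R_cellular glass = (1/0.624 − 1/0.923)/(4πk) = 0.5191/(4π·0.0616) = 0.6706 K/W
  R_conv,out = 1/(4πr²h) = 1/(4π·0.923²·9.31) = 0.01003 K/W
ΣR = 9.245×10^-4 + 3.093×10^-4 + 3.659 + 0.6706 + 0.01003 = 4.341 K/W
Q = ΔT/ΣR = (98 K − 295.6 K)/4.341 = -45.52 W
From the inner boundary to the expanded polystyrene/cellular glass interface, ΣR_partial = 3.660 K/W.
T_interface = T_in − Q·ΣR_partial = 98 K − (-45.52)(3.660) = 264.6 K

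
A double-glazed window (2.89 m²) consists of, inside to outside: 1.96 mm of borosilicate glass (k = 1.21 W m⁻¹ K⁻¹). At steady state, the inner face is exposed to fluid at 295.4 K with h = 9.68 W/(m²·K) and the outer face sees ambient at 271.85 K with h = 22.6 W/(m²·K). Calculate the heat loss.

Resistance network (inner→outer):
  R_conv,in = 1/(hA) = 1/(9.68·2.89) = 0.03575 K/W
  R_borosilicate glass = L/(kA) = 0.00196/(1.21·2.89) = 5.605×10^-4 K/W
  R_conv,out = 1/(hA) = 1/(22.6·2.89) = 0.01531 K/W
ΣR = 0.03575 + 5.605×10^-4 + 0.01531 = 0.05162 K/W
Q = ΔT/ΣR = (295.4 K − 271.85 K)/0.05162 = 456 W

Q = 456 W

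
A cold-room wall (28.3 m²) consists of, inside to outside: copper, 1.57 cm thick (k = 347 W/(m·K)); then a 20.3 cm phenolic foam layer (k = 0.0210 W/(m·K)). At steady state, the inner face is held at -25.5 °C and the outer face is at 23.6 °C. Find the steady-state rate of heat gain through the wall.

Q = 144 W

Treat each layer as a resistance in series:
  R_copper = L/(kA) = 0.0157/(347·28.3) = 1.599×10^-6 K/W
  R_phenolic foam = L/(kA) = 0.203/(0.0210·28.3) = 0.3416 K/W
ΣR = 1.599×10^-6 + 0.3416 = 0.3416 K/W
Q = ΔT/ΣR = (-25.5 °C − 23.6 °C)/0.3416 = -144 W
(Negative Q ⇒ heat flows inward; heat gain = 144 W.)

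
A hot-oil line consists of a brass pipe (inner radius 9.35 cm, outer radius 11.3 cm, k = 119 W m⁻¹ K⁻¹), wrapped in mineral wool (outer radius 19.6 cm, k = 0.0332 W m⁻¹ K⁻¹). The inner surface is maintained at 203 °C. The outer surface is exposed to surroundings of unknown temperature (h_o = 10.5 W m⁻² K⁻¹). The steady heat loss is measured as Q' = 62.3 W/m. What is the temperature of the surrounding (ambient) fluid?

T_out = 33.7 °C

Sum the resistances:
  R'_brass = ln(0.113/0.0935)/(2πk) = 0.1894/(2π·119) = 2.533×10^-4 m·K/W
  R'_mineral wool = ln(0.196/0.113)/(2πk) = 0.5507/(2π·0.0332) = 2.640 m·K/W
  R'_conv,out = 1/(2πr h) = 1/(2π·0.196·10.5) = 0.07733 m·K/W
ΣR = 2.718 m·K/W
ΔT = Q'·ΣR = 62.3 × 2.718 = 169.3 K
Heat flows outward, so T_out = T_in − ΔT = 203 − 169.3 = 33.7 °C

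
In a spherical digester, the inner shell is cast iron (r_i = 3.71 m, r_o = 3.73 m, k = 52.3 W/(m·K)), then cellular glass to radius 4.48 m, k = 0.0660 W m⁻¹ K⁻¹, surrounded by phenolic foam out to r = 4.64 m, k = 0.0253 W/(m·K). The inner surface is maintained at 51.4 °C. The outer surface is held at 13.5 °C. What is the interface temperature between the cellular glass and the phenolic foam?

Treat each layer as a resistance in series:
  R_cast iron = (1/3.71 − 1/3.73)/(4πk) = 0.001445/(4π·52.3) = 2.199×10^-6 K/W
  R_cellular glass = (1/3.73 − 1/4.48)/(4πk) = 0.04488/(4π·0.0660) = 0.05412 K/W
  R_phenolic foam = (1/4.48 − 1/4.64)/(4πk) = 0.007697/(4π·0.0253) = 0.02421 K/W
ΣR = 2.199×10^-6 + 0.05412 + 0.02421 = 0.07833 K/W
Q = ΔT/ΣR = (51.4 °C − 13.5 °C)/0.07833 = 483.9 W
From the inner boundary to the cellular glass/phenolic foam interface, ΣR_partial = 0.05412 K/W.
T_interface = T_in − Q·ΣR_partial = 51.4 °C − (483.9)(0.05412) = 25.2 °C

T = 25.2 °C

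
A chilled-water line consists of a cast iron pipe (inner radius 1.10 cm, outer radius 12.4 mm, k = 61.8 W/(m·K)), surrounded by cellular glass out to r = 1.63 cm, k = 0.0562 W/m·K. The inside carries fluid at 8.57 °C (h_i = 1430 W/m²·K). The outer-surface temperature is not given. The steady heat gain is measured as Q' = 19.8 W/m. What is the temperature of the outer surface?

Series resistances:
  R'_conv,in = 1/(2πr h) = 1/(2π·0.0110·1430) = 0.01012 m·K/W
  R'_cast iron = ln(0.0124/0.0110)/(2πk) = 0.1198/(2π·61.8) = 3.085×10^-4 m·K/W
  R'_cellular glass = ln(0.0163/0.0124)/(2πk) = 0.2735/(2π·0.0562) = 0.7744 m·K/W
ΣR = 0.7849 m·K/W
ΔT = Q'·ΣR = 19.8 × 0.7849 = 15.54 K
Heat flows inward, so T_out = T_in + ΔT = 8.57 + 15.54 = 24.1 °C

T_out = 24.1 °C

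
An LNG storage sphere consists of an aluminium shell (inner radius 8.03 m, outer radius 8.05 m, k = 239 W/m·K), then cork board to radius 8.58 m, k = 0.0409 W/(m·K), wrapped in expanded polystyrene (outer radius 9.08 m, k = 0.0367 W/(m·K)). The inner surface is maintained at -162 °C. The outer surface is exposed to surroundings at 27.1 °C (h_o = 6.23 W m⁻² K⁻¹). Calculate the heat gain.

Q = 6.52 kW

Resistance network (inner→outer):
  R_aluminium = (1/8.03 − 1/8.05)/(4πk) = 3.094×10^-4/(4π·239) = 1.030×10^-7 K/W
  R_cork board = (1/8.05 − 1/8.58)/(4πk) = 0.007673/(4π·0.0409) = 0.01493 K/W
  R_expanded polystyrene = (1/8.58 − 1/9.08)/(4πk) = 0.006418/(4π·0.0367) = 0.01392 K/W
  R_conv,out = 1/(4πr²h) = 1/(4π·9.08²·6.23) = 1.549×10^-4 K/W
ΣR = 1.030×10^-7 + 0.01493 + 0.01392 + 1.549×10^-4 = 0.02901 K/W
Q = ΔT/ΣR = (-162 °C − 27.1 °C)/0.02901 = -6520 W
(Negative Q ⇒ heat flows inward; heat gain = 6520 W.)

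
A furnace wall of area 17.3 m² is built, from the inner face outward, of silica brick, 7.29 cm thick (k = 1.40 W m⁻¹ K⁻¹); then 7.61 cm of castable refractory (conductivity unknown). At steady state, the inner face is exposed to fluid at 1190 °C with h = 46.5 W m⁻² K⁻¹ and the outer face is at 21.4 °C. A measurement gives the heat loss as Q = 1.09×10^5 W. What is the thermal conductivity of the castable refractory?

ΣR = ΔT/Q = |1190 − 21.4|/1.09×10^5 = 0.01072 K/W
Known resistances:
  R_conv,in = 1/(hA) = 1/(46.5·17.3) = 0.001243 K/W
  R_silica brick = L/(kA) = 0.0729/(1.40·17.3) = 0.003010 K/W
R_castable refractory = ΣR − ΣR_known = 0.01072 − 0.004253 = 0.006467 K/W
L/(kA) = 0.006467 ⇒ k = 0.0761/(0.006467·17.3) = 0.680 W/m·K

k = 0.680 W/m·K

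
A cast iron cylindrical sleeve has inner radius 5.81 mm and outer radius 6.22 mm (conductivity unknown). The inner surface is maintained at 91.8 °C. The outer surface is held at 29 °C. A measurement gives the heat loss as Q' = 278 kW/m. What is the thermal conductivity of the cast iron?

k = 48.0 W/m·K

ΣR = ΔT/Q' = |91.8 − 29|/2.78×10^5 = 2.259×10^-4 m·K/W
ln(r₂/r₁)/(2πk) = 2.259×10^-4 ⇒ k = 0.06819/(2π·2.259×10^-4) = 48.0 W/m·K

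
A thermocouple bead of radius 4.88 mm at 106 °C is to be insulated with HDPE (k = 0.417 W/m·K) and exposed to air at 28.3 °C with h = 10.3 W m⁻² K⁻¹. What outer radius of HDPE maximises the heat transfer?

For a sphere, r_cr = 2k_ins/h = 2·0.417/10.3 = 0.0810 m = 8.10 cm

r_cr = 8.10 cm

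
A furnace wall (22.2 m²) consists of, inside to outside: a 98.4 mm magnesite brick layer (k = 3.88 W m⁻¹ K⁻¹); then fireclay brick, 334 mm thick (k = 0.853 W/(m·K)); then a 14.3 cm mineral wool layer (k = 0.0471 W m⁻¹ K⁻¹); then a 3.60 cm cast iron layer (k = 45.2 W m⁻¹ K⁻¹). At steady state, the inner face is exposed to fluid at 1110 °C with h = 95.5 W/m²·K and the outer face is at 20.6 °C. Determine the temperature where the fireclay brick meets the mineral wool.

T = 976 °C

Series thermal resistances, inner to outer:
  R_conv,in = 1/(hA) = 1/(95.5·22.2) = 4.717×10^-4 K/W
  R_magnesite brick = L/(kA) = 0.0984/(3.88·22.2) = 0.001142 K/W
  R_fireclay brick = L/(kA) = 0.334/(0.853·22.2) = 0.01764 K/W
  R_mineral wool = L/(kA) = 0.143/(0.0471·22.2) = 0.1368 K/W
  R_cast iron = L/(kA) = 0.0360/(45.2·22.2) = 3.588×10^-5 K/W
ΣR = 4.717×10^-4 + 0.001142 + 0.01764 + 0.1368 + 3.588×10^-5 = 0.1561 K/W
Q = ΔT/ΣR = (1110 °C − 20.6 °C)/0.1561 = 6979 W
From the inner boundary to the fireclay brick/mineral wool interface, ΣR_partial = 0.01925 K/W.
T_interface = T_in − Q·ΣR_partial = 1110 °C − (6979)(0.01925) = 976 °C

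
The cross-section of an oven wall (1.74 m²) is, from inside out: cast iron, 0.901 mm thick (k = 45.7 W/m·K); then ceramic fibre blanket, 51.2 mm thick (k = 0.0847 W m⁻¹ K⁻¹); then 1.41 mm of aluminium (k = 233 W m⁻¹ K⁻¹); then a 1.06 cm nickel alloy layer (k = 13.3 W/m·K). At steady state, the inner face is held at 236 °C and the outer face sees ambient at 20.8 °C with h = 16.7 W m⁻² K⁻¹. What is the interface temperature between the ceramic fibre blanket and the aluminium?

T = 40.4 °C

Resistance network (inner→outer):
  R_cast iron = L/(kA) = 9.01×10^-4/(45.7·1.74) = 1.133×10^-5 K/W
  R_ceramic fibre blanket = L/(kA) = 0.0512/(0.0847·1.74) = 0.3474 K/W
  R_aluminium = L/(kA) = 0.00141/(233·1.74) = 3.478×10^-6 K/W
  R_nickel alloy = L/(kA) = 0.0106/(13.3·1.74) = 4.580×10^-4 K/W
  R_conv,out = 1/(hA) = 1/(16.7·1.74) = 0.03441 K/W
ΣR = 1.133×10^-5 + 0.3474 + 3.478×10^-6 + 4.580×10^-4 + 0.03441 = 0.3823 K/W
Q = ΔT/ΣR = (236 °C − 20.8 °C)/0.3823 = 562.9 W
From the inner boundary to the ceramic fibre blanket/aluminium interface, ΣR_partial = 0.3474 K/W.
T_interface = T_in − Q·ΣR_partial = 236 °C − (562.9)(0.3474) = 40.4 °C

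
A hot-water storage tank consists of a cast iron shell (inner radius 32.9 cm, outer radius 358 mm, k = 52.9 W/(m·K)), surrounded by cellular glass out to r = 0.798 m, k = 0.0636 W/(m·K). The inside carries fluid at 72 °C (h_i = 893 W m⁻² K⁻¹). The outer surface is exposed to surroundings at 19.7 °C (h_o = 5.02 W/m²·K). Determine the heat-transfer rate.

Treat each layer as a resistance in series:
  R_conv,in = 1/(4πr²h) = 1/(4π·0.329²·893) = 8.233×10^-4 K/W
  R_cast iron = (1/0.329 − 1/0.358)/(4πk) = 0.2462/(4π·52.9) = 3.704×10^-4 K/W
  R_cellular glass = (1/0.358 − 1/0.798)/(4πk) = 1.540/(4π·0.0636) = 1.927 K/W
  R_conv,out = 1/(4πr²h) = 1/(4π·0.798²·5.02) = 0.02489 K/W
ΣR = 8.233×10^-4 + 3.704×10^-4 + 1.927 + 0.02489 = 1.953 K/W
Q = ΔT/ΣR = (72 °C − 19.7 °C)/1.953 = 26.8 W

Q = 26.8 W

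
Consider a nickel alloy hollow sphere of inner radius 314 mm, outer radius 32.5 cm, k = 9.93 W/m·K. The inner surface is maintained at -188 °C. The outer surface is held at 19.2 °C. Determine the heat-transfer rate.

Q = 240 kW

Q = 4πk·ΔT/(1/r₁ − 1/r₂) = 4π × 9.93 × 207.2 / (1/0.314 − 1/0.325) = 2.40×10^5 W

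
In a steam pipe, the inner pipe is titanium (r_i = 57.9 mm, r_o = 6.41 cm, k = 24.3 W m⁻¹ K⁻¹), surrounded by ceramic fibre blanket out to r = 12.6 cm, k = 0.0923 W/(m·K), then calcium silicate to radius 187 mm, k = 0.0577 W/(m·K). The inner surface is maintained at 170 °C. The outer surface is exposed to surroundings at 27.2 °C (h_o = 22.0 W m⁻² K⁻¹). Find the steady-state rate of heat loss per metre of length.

Q' = 62.3 W/m

Series thermal resistances, inner to outer:
  R'_titanium = ln(0.0641/0.0579)/(2πk) = 0.1017/(2π·24.3) = 6.663×10^-4 m·K/W
  R'_ceramic fibre blanket = ln(0.126/0.0641)/(2πk) = 0.6758/(2π·0.0923) = 1.165 m·K/W
  R'_calcium silicate = ln(0.187/0.126)/(2πk) = 0.3948/(2π·0.0577) = 1.089 m·K/W
  R'_conv,out = 1/(2πr h) = 1/(2π·0.187·22.0) = 0.03869 m·K/W
ΣR = 6.663×10^-4 + 1.165 + 1.089 + 0.03869 = 2.293 m·K/W
Q' = ΔT/ΣR = (170 °C − 27.2 °C)/2.293 = 62.3 W/m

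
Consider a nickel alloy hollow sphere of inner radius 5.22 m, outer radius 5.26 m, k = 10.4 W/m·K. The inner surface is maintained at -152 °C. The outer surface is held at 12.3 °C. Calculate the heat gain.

Q = 14700 kW

Q = 4πk·ΔT/(1/r₁ − 1/r₂) = 4π × 10.4 × 164.3 / (1/5.22 − 1/5.26) = 1.47×10^7 W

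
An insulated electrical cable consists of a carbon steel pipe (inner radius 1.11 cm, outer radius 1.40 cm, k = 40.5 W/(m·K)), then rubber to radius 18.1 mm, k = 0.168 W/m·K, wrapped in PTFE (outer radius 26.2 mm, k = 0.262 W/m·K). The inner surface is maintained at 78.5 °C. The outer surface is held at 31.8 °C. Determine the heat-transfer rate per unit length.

Treat each layer as a resistance in series:
  R'_carbon steel = ln(0.0140/0.0111)/(2πk) = 0.2321/(2π·40.5) = 9.121×10^-4 m·K/W
  R'_rubber = ln(0.0181/0.0140)/(2πk) = 0.2569/(2π·0.168) = 0.2433 m·K/W
  R'_PTFE = ln(0.0262/0.0181)/(2πk) = 0.3698/(2π·0.262) = 0.2247 m·K/W
ΣR = 9.121×10^-4 + 0.2433 + 0.2247 = 0.4689 m·K/W
Q' = ΔT/ΣR = (78.5 °C − 31.8 °C)/0.4689 = 99.6 W/m

Q' = 99.6 W/m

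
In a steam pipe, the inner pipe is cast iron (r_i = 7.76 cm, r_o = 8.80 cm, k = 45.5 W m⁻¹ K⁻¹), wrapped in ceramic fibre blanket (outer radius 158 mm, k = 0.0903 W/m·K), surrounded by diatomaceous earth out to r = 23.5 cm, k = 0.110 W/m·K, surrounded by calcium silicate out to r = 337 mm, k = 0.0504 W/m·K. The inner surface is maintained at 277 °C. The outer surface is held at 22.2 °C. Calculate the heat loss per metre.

Q' = 92.8 W/m

Resistance network (inner→outer):
  R'_cast iron = ln(0.0880/0.0776)/(2πk) = 0.1258/(2π·45.5) = 4.399×10^-4 m·K/W
  R'_ceramic fibre blanket = ln(0.158/0.0880)/(2πk) = 0.5853/(2π·0.0903) = 1.032 m·K/W
  R'_diatomaceous earth = ln(0.235/0.158)/(2πk) = 0.3970/(2π·0.110) = 0.5744 m·K/W
  R'_calcium silicate = ln(0.337/0.235)/(2πk) = 0.3605/(2π·0.0504) = 1.138 m·K/W
ΣR = 4.399×10^-4 + 1.032 + 0.5744 + 1.138 = 2.745 m·K/W
Q' = ΔT/ΣR = (277 °C − 22.2 °C)/2.745 = 92.8 W/m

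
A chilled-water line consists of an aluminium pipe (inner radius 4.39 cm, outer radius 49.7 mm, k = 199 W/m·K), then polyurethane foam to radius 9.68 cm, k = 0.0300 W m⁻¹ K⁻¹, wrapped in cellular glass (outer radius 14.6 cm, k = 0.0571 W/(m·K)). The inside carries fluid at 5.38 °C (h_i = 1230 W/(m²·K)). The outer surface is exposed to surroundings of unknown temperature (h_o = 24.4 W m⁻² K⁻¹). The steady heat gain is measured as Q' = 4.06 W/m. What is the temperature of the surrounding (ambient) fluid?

Sum the resistances:
  R'_conv,in = 1/(2πr h) = 1/(2π·0.0439·1230) = 0.002947 m·K/W
  R'_aluminium = ln(0.0497/0.0439)/(2πk) = 0.1241/(2π·199) = 9.924×10^-5 m·K/W
  R'_polyurethane foam = ln(0.0968/0.0497)/(2πk) = 0.6666/(2π·0.0300) = 3.537 m·K/W
  R'_cellular glass = ln(0.146/0.0968)/(2πk) = 0.4110/(2π·0.0571) = 1.145 m·K/W
  R'_conv,out = 1/(2πr h) = 1/(2π·0.146·24.4) = 0.04468 m·K/W
ΣR = 4.730 m·K/W
ΔT = Q'·ΣR = 4.06 × 4.730 = 19.20 K
Heat flows inward, so T_out = T_in + ΔT = 5.38 + 19.20 = 24.6 °C

T_out = 24.6 °C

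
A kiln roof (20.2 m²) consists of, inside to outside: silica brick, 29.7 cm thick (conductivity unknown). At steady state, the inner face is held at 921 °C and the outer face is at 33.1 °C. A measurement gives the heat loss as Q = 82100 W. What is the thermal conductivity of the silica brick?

k = 1.36 W/m·K

ΣR = ΔT/Q = |921 − 33.1|/82100 = 0.01081 K/W
L/(kA) = 0.01081 ⇒ k = 0.297/(0.01081·20.2) = 1.36 W/m·K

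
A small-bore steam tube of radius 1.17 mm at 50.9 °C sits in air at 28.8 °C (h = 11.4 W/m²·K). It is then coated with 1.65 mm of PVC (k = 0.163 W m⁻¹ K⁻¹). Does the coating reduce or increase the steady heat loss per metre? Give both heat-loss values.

increases: 1.85 → 3.80 W/m

Critical radius for a cylinder: r_cr = k/h = 0.0143 m = 1.43 cm.
Outer radius after coating: r₂ = 0.00117 + 0.00165 = 0.00282 m.
Since r₁ < r_cr and r₂ ≤ r_cr, the coating moves toward the maximum at r_cr — heat loss rises.
Bare: R = 1/(2πr₁h) = 11.93 m·K/W; Q = 22.1/11.93 = 1.85 W/m.
Coated: R = R_cond + R_conv = 5.810 m·K/W; Q = 22.1/5.810 = 3.80 W/m.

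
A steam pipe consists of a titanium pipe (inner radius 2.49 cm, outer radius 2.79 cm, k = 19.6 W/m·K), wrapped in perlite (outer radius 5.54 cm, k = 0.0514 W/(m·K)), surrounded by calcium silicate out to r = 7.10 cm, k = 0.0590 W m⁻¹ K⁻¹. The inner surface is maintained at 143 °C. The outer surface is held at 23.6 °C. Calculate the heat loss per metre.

Q' = 42.7 W/m

Series thermal resistances, inner to outer:
  R'_titanium = ln(0.0279/0.0249)/(2πk) = 0.1138/(2π·19.6) = 9.237×10^-4 m·K/W
  R'_perlite = ln(0.0554/0.0279)/(2πk) = 0.6860/(2π·0.0514) = 2.124 m·K/W
  R'_calcium silicate = ln(0.0710/0.0554)/(2πk) = 0.2481/(2π·0.0590) = 0.6693 m·K/W
ΣR = 9.237×10^-4 + 2.124 + 0.6693 = 2.794 m·K/W
Q' = ΔT/ΣR = (143 °C − 23.6 °C)/2.794 = 42.7 W/m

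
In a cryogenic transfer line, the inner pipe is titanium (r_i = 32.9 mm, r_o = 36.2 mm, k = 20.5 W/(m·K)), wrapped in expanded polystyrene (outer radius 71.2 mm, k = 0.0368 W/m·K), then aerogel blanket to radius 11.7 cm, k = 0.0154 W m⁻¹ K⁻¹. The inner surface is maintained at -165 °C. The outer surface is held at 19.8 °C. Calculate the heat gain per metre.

Treat each layer as a resistance in series:
  R'_titanium = ln(0.0362/0.0329)/(2πk) = 0.09559/(2π·20.5) = 7.421×10^-4 m·K/W
  R'_expanded polystyrene = ln(0.0712/0.0362)/(2πk) = 0.6764/(2π·0.0368) = 2.925 m·K/W
  R'_aerogel blanket = ln(0.117/0.0712)/(2πk) = 0.4967/(2π·0.0154) = 5.133 m·K/W
ΣR = 7.421×10^-4 + 2.925 + 5.133 = 8.059 m·K/W
Q' = ΔT/ΣR = (-165 °C − 19.8 °C)/8.059 = -22.9 W/m
(Negative Q' ⇒ heat flows inward; heat gain = 22.9 W/m.)

Q' = 22.9 W/m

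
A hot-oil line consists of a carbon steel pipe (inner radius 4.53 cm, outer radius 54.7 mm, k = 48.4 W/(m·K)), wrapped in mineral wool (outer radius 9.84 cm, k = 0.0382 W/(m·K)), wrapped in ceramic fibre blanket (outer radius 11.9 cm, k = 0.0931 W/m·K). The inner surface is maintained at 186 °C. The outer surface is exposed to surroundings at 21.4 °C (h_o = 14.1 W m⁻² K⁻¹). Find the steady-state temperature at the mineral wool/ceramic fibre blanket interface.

Treat each layer as a resistance in series:
  R'_carbon steel = ln(0.0547/0.0453)/(2πk) = 0.1886/(2π·48.4) = 6.200×10^-4 m·K/W
  R'_mineral wool = ln(0.0984/0.0547)/(2πk) = 0.5872/(2π·0.0382) = 2.446 m·K/W
  R'_ceramic fibre blanket = ln(0.119/0.0984)/(2πk) = 0.1901/(2π·0.0931) = 0.3249 m·K/W
  R'_conv,out = 1/(2πr h) = 1/(2π·0.119·14.1) = 0.09485 m·K/W
ΣR = 6.200×10^-4 + 2.446 + 0.3249 + 0.09485 = 2.866 m·K/W
Q' = ΔT/ΣR = (186 °C − 21.4 °C)/2.866 = 57.43 W/m
From the inner boundary to the mineral wool/ceramic fibre blanket interface, ΣR_partial = 2.447 m·K/W.
T_interface = T_in − Q'·ΣR_partial = 186 °C − (57.43)(2.447) = 45.5 °C

T = 45.5 °C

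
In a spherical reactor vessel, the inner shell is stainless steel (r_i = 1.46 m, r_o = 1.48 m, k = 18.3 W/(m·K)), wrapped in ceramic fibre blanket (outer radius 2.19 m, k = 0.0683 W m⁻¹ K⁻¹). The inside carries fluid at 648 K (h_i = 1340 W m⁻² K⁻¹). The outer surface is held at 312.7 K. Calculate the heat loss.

Q = 1310 W

Resistance network (inner→outer):
  R_conv,in = 1/(4πr²h) = 1/(4π·1.46²·1340) = 2.786×10^-5 K/W
  R_stainless steel = (1/1.46 − 1/1.48)/(4πk) = 0.009256/(4π·18.3) = 4.025×10^-5 K/W
  R_ceramic fibre blanket = (1/1.48 − 1/2.19)/(4πk) = 0.2191/(4π·0.0683) = 0.2552 K/W
ΣR = 2.786×10^-5 + 4.025×10^-5 + 0.2552 = 0.2553 K/W
Q = ΔT/ΣR = (648 K − 312.7 K)/0.2553 = 1310 W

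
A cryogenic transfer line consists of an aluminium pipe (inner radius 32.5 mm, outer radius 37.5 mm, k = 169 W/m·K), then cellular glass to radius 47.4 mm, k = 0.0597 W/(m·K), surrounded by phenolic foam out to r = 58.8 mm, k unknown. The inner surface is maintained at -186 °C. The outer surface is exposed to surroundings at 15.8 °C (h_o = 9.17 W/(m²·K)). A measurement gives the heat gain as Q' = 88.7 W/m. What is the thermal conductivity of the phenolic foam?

ΣR = ΔT/Q' = |-186 − 15.8|/88.7 = 2.275 m·K/W
Known resistances:
  R'_aluminium = ln(0.0375/0.0325)/(2πk) = 0.1431/(2π·169) = 1.348×10^-4 m·K/W
  R'_cellular glass = ln(0.0474/0.0375)/(2πk) = 0.2343/(2π·0.0597) = 0.6246 m·K/W
  R'_conv,out = 1/(2πr h) = 1/(2π·0.0588·9.17) = 0.2952 m·K/W
R_phenolic foam = ΣR − ΣR_known = 2.275 − 0.9199 = 1.355 m·K/W
ln(r₂/r₁)/(2πk) = 1.355 ⇒ k = 0.2155/(2π·1.355) = 0.0253 W/m·K

k = 0.0253 W/m·K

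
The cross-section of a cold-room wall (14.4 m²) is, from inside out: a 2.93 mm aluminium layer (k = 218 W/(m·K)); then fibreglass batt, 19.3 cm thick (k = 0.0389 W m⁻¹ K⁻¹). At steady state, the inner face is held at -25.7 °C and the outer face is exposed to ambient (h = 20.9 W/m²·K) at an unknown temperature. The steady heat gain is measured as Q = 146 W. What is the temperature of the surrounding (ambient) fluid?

T_out = 25.1 °C

Sum the resistances:
  R_aluminium = L/(kA) = 0.00293/(218·14.4) = 9.334×10^-7 K/W
  R_fibreglass batt = L/(kA) = 0.193/(0.0389·14.4) = 0.3445 K/W
  R_conv,out = 1/(hA) = 1/(20.9·14.4) = 0.003323 K/W
ΣR = 0.3479 K/W
ΔT = Q·ΣR = 146 × 0.3479 = 50.79 K
Heat flows inward, so T_out = T_in + ΔT = -25.7 + 50.79 = 25.1 °C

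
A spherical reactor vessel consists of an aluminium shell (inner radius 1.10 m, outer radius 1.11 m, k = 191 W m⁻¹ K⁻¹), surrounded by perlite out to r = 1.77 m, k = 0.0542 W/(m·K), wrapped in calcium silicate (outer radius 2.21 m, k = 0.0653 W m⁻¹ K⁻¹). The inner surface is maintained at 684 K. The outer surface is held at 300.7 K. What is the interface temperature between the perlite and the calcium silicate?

T = 384 K

Series thermal resistances, inner to outer:
  R_aluminium = (1/1.10 − 1/1.11)/(4πk) = 0.008190/(4π·191) = 3.412×10^-6 K/W
  R_perlite = (1/1.11 − 1/1.77)/(4πk) = 0.3359/(4π·0.0542) = 0.4932 K/W
  R_calcium silicate = (1/1.77 − 1/2.21)/(4πk) = 0.1125/(4π·0.0653) = 0.1371 K/W
ΣR = 3.412×10^-6 + 0.4932 + 0.1371 = 0.6303 K/W
Q = ΔT/ΣR = (684 K − 300.7 K)/0.6303 = 608.1 W
From the inner boundary to the perlite/calcium silicate interface, ΣR_partial = 0.4932 K/W.
T_interface = T_in − Q·ΣR_partial = 684 K − (608.1)(0.4932) = 384 K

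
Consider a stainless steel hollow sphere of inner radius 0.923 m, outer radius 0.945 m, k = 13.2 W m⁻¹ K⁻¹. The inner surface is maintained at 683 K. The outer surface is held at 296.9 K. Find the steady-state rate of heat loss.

Q = 2540 kW

Q = 4πk·ΔT/(1/r₁ − 1/r₂) = 4π × 13.2 × 386.1 / (1/0.923 − 1/0.945) = 2.54×10^6 W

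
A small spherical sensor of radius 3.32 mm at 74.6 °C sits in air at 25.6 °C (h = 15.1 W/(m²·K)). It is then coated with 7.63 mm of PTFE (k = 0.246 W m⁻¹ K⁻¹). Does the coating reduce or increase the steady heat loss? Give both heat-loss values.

Critical radius for a sphere: r_cr = 2k/h = 0.0326 m = 3.26 cm.
Outer radius after coating: r₂ = 0.00332 + 0.00763 = 0.01095 m.
Since r₁ < r_cr and r₂ ≤ r_cr, the coating moves toward the maximum at r_cr — heat loss rises.
Bare: R = 1/(4πr₁²h) = 478.1 K/W; Q = 49/478.1 = 0.102 W.
Coated: R = R_cond + R_conv = 111.8 K/W; Q = 49/111.8 = 0.438 W.

increases: 0.102 → 0.438 W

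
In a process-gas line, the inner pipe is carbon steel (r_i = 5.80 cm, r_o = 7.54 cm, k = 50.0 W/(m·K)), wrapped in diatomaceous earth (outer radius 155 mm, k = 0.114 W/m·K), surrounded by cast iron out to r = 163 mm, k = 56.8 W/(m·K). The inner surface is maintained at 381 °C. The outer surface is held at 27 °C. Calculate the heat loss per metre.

Q' = 352 W/m

Series thermal resistances, inner to outer:
  R'_carbon steel = ln(0.0754/0.0580)/(2πk) = 0.2624/(2π·50.0) = 8.351×10^-4 m·K/W
  R'_diatomaceous earth = ln(0.155/0.0754)/(2πk) = 0.7206/(2π·0.114) = 1.006 m·K/W
  R'_cast iron = ln(0.163/0.155)/(2πk) = 0.05033/(2π·56.8) = 1.410×10^-4 m·K/W
ΣR = 8.351×10^-4 + 1.006 + 1.410×10^-4 = 1.007 m·K/W
Q' = ΔT/ΣR = (381 °C − 27 °C)/1.007 = 352 W/m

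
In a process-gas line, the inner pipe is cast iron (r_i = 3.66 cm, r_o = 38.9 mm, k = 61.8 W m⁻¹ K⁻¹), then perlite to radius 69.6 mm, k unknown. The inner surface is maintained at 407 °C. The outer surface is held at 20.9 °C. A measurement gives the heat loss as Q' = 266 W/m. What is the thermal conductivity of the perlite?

ΣR = ΔT/Q' = |407 − 20.9|/266 = 1.452 m·K/W
Known resistances:
  R'_cast iron = ln(0.0389/0.0366)/(2πk) = 0.06095/(2π·61.8) = 1.570×10^-4 m·K/W
R_perlite = ΣR − ΣR_known = 1.452 − 1.570×10^-4 = 1.452 m·K/W
ln(r₂/r₁)/(2πk) = 1.452 ⇒ k = 0.5818/(2π·1.452) = 0.0638 W/m·K

k = 0.0638 W/m·K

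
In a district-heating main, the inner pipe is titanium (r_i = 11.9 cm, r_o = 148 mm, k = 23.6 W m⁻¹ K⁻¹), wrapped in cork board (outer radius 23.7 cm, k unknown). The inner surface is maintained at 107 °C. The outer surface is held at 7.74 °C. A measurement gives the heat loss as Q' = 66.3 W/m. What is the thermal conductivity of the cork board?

ΣR = ΔT/Q' = |107 − 7.74|/66.3 = 1.497 m·K/W
Known resistances:
  R'_titanium = ln(0.148/0.119)/(2πk) = 0.2181/(2π·23.6) = 0.001471 m·K/W
R_cork board = ΣR − ΣR_known = 1.497 − 0.001471 = 1.496 m·K/W
ln(r₂/r₁)/(2πk) = 1.496 ⇒ k = 0.4708/(2π·1.496) = 0.0501 W/m·K

k = 0.0501 W/m·K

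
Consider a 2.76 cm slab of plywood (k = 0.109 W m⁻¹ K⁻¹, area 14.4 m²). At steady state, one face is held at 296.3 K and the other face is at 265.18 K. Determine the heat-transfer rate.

Q = kA·ΔT/L = 0.109 × 14.4 × |296.3 K − 265.18 K| / 0.0276 = 1770 W

Q = 1770 W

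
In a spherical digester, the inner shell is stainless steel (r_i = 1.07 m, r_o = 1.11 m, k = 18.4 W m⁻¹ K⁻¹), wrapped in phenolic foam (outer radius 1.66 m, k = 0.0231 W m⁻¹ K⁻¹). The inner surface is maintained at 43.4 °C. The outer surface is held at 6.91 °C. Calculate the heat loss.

Series thermal resistances, inner to outer:
  R_stainless steel = (1/1.07 − 1/1.11)/(4πk) = 0.03368/(4π·18.4) = 1.457×10^-4 K/W
  R_phenolic foam = (1/1.11 − 1/1.66)/(4πk) = 0.2985/(4π·0.0231) = 1.028 K/W
ΣR = 1.457×10^-4 + 1.028 = 1.028 K/W
Q = ΔT/ΣR = (43.4 °C − 6.91 °C)/1.028 = 35.5 W

Q = 35.5 W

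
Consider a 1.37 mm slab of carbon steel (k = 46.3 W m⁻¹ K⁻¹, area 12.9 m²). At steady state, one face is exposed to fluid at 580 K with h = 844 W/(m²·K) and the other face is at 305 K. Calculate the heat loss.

Series thermal resistances, inner to outer:
  R_conv,in = 1/(hA) = 1/(844·12.9) = 9.185×10^-5 K/W
  R_carbon steel = L/(kA) = 0.00137/(46.3·12.9) = 2.294×10^-6 K/W
ΣR = 9.185×10^-5 + 2.294×10^-6 = 9.414×10^-5 K/W
Q = ΔT/ΣR = (580 K − 305 K)/9.414×10^-5 = 2.92×10^6 W

Q = 2920 kW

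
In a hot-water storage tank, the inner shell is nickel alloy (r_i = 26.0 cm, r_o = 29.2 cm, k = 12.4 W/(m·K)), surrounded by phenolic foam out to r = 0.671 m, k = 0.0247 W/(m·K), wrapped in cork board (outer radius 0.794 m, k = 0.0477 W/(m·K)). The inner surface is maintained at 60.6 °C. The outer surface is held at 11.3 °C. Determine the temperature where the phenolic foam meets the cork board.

Treat each layer as a resistance in series:
  R_nickel alloy = (1/0.260 − 1/0.292)/(4πk) = 0.4215/(4π·12.4) = 0.002705 K/W
  R_phenolic foam = (1/0.292 − 1/0.671)/(4πk) = 1.934/(4π·0.0247) = 6.232 K/W
  R_cork board = (1/0.671 − 1/0.794)/(4πk) = 0.2309/(4π·0.0477) = 0.3852 K/W
ΣR = 0.002705 + 6.232 + 0.3852 = 6.620 K/W
Q = ΔT/ΣR = (60.6 °C − 11.3 °C)/6.620 = 7.447 W
From the inner boundary to the phenolic foam/cork board interface, ΣR_partial = 6.235 K/W.
T_interface = T_in − Q·ΣR_partial = 60.6 °C − (7.447)(6.235) = 14.2 °C

T = 14.2 °C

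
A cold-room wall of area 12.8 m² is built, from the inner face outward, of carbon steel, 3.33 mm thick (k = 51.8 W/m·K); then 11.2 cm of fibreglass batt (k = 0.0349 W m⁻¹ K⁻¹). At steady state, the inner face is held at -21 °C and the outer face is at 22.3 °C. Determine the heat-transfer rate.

Q = 173 W

Treat each layer as a resistance in series:
  R_carbon steel = L/(kA) = 0.00333/(51.8·12.8) = 5.022×10^-6 K/W
  R_fibreglass batt = L/(kA) = 0.112/(0.0349·12.8) = 0.2507 K/W
ΣR = 5.022×10^-6 + 0.2507 = 0.2507 K/W
Q = ΔT/ΣR = (-21 °C − 22.3 °C)/0.2507 = -173 W
(Negative Q ⇒ heat flows inward; heat gain = 173 W.)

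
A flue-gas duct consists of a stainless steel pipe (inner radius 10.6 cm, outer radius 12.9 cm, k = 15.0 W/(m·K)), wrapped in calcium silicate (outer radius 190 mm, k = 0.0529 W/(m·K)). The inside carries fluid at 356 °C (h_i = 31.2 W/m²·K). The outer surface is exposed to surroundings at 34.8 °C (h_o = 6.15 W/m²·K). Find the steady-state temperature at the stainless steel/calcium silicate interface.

Treat each layer as a resistance in series:
  R'_conv,in = 1/(2πr h) = 1/(2π·0.106·31.2) = 0.04812 m·K/W
  R'_stainless steel = ln(0.129/0.106)/(2πk) = 0.1964/(2π·15.0) = 0.002084 m·K/W
  R'_calcium silicate = ln(0.190/0.129)/(2πk) = 0.3872/(2π·0.0529) = 1.165 m·K/W
  R'_conv,out = 1/(2πr h) = 1/(2π·0.190·6.15) = 0.1362 m·K/W
ΣR = 0.04812 + 0.002084 + 1.165 + 0.1362 = 1.351 m·K/W
Q' = ΔT/ΣR = (356 °C − 34.8 °C)/1.351 = 237.7 W/m
From the inner boundary to the stainless steel/calcium silicate interface, ΣR_partial = 0.05020 m·K/W.
T_interface = T_in − Q'·ΣR_partial = 356 °C − (237.7)(0.05020) = 344 °C

T = 344 °C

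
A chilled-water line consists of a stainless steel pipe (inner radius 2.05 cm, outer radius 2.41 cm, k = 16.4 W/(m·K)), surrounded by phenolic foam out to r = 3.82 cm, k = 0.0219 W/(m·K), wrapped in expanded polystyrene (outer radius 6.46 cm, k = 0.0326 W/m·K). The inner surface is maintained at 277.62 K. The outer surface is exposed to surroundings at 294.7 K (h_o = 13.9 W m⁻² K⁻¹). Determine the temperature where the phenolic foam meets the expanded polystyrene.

Treat each layer as a resistance in series:
  R'_stainless steel = ln(0.0241/0.0205)/(2πk) = 0.1618/(2π·16.4) = 0.001570 m·K/W
  R'_phenolic foam = ln(0.0382/0.0241)/(2πk) = 0.4606/(2π·0.0219) = 3.348 m·K/W
  R'_expanded polystyrene = ln(0.0646/0.0382)/(2πk) = 0.5254/(2π·0.0326) = 2.565 m·K/W
  R'_conv,out = 1/(2πr h) = 1/(2π·0.0646·13.9) = 0.1772 m·K/W
ΣR = 0.001570 + 3.348 + 2.565 + 0.1772 = 6.092 m·K/W
Q' = ΔT/ΣR = (277.62 K − 294.7 K)/6.092 = -2.804 W/m
From the inner boundary to the phenolic foam/expanded polystyrene interface, ΣR_partial = 3.350 m·K/W.
T_interface = T_in − Q'·ΣR_partial = 277.62 K − (-2.804)(3.350) = 287.0 K

T = 287.0 K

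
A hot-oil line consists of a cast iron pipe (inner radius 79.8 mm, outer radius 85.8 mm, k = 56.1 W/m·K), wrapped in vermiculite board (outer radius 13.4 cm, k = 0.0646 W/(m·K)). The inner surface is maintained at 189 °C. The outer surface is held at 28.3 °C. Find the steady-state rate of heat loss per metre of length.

Q' = 146 W/m

Treat each layer as a resistance in series:
  R'_cast iron = ln(0.0858/0.0798)/(2πk) = 0.07250/(2π·56.1) = 2.057×10^-4 m·K/W
  R'_vermiculite board = ln(0.134/0.0858)/(2πk) = 0.4458/(2π·0.0646) = 1.098 m·K/W
ΣR = 2.057×10^-4 + 1.098 = 1.098 m·K/W
Q' = ΔT/ΣR = (189 °C − 28.3 °C)/1.098 = 146 W/m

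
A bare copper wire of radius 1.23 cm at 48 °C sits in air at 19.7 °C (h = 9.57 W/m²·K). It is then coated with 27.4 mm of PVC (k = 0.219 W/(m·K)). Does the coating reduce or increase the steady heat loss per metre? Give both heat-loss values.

Critical radius for a cylinder: r_cr = k/h = 0.0229 m = 2.29 cm.
Outer radius after coating: r₂ = 0.0123 + 0.0274 = 0.0397 m.
r₁ < r_cr < r₂: heat loss rises to a maximum at r_cr then falls. Whether the coating helps depends on whether Q(r₂) has dropped back below Q(r₁).
Bare: R = 1/(2πr₁h) = 1.352 m·K/W; Q = 28.3/1.352 = 20.9 W/m.
Coated: R = R_cond + R_conv = 1.270 m·K/W; Q = 28.3/1.270 = 22.3 W/m.

increases: 20.9 → 22.3 W/m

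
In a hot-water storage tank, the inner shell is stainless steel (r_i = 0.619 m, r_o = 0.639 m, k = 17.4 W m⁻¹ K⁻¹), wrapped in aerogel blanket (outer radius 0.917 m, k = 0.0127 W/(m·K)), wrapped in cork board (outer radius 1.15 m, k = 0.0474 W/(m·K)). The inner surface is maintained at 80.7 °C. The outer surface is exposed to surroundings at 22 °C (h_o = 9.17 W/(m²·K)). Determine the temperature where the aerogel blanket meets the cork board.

T = 28.6 °C

Series thermal resistances, inner to outer:
  R_stainless steel = (1/0.619 − 1/0.639)/(4πk) = 0.05056/(4π·17.4) = 2.312×10^-4 K/W
  R_aerogel blanket = (1/0.639 − 1/0.917)/(4πk) = 0.4744/(4π·0.0127) = 2.973 K/W
  R_cork board = (1/0.917 − 1/1.15)/(4πk) = 0.2209/(4π·0.0474) = 0.3709 K/W
  R_conv,out = 1/(4πr²h) = 1/(4π·1.15²·9.17) = 0.006562 K/W
ΣR = 2.312×10^-4 + 2.973 + 0.3709 + 0.006562 = 3.351 K/W
Q = ΔT/ΣR = (80.7 °C − 22 °C)/3.351 = 17.52 W
From the inner boundary to the aerogel blanket/cork board interface, ΣR_partial = 2.973 K/W.
T_interface = T_in − Q·ΣR_partial = 80.7 °C − (17.52)(2.973) = 28.6 °C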